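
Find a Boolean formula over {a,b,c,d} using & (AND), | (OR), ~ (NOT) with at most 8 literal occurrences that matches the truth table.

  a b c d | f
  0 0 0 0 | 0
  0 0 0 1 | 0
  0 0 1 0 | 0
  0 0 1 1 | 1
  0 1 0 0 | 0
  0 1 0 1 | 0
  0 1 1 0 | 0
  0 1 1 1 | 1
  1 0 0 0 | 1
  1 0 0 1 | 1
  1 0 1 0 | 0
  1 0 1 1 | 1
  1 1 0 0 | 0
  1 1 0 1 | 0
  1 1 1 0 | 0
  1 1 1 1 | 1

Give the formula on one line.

  ~b = 1111000011110000
  (~b & a) = 0000000011110000
  ~c = 1100110011001100
  ((~b & a) & ~c) = 0000000011000000
  (c & d) = 0001000100010001
  (((~b & a) & ~c) | (c & d)) = 0001000111010001

(((~b & a) & ~c) | (c & d))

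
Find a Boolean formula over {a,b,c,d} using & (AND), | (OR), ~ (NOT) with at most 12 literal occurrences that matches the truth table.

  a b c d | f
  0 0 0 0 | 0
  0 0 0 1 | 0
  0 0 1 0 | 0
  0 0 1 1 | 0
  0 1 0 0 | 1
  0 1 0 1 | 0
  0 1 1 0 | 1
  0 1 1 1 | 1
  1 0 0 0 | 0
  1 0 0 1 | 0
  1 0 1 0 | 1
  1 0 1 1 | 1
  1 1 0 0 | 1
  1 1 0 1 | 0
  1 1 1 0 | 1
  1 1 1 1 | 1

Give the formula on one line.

((c & a) | ((((d & ~b) & (~c | b)) | (~d | c)) & b))

  (c & a) = 0000000000110011
  ~b = 1111000011110000
  (d & ~b) = 0101000001010000
  ~c = 1100110011001100
  (~c | b) = 1100111111001111
  ((d & ~b) & (~c | b)) = 0100000001000000
  ~d = 1010101010101010
  (~d | c) = 1011101110111011
  (((d & ~b) & (~c | b)) | (~d | c)) = 1111101111111011
  ((((d & ~b) & (~c | b)) | (~d | c)) & b) = 0000101100001011
  ((c & a) | ((((d & ~b) & (~c | b)) | (~d | c)) & b)) = 0000101100111011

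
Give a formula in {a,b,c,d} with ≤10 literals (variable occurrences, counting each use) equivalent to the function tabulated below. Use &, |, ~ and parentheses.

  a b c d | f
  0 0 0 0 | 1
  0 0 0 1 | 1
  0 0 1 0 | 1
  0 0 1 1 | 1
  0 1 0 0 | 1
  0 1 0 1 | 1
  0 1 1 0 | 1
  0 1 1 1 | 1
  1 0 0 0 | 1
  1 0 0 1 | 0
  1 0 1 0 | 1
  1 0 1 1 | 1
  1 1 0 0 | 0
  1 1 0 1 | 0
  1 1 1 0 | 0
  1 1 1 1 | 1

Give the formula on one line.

  ~a = 1111111100000000
  (b | a) = 0000111111111111
  ((b | a) | c) = 0011111111111111
  (d & ((b | a) | c)) = 0001010101010101
  ((d & ((b | a) | c)) & c) = 0001000100010001
  (~a | ((d & ((b | a) | c)) & c)) = 1111111100010001
  ~b = 1111000011110000
  ~d = 1010101010101010
  (~b & ~d) = 1010000010100000
  ((~b & ~d) & a) = 0000000010100000
  ((~a | ((d & ((b | a) | c)) & c)) | ((~b & ~d) & a)) = 1111111110110001

((~a | ((d & ((b | a) | c)) & c)) | ((~b & ~d) & a))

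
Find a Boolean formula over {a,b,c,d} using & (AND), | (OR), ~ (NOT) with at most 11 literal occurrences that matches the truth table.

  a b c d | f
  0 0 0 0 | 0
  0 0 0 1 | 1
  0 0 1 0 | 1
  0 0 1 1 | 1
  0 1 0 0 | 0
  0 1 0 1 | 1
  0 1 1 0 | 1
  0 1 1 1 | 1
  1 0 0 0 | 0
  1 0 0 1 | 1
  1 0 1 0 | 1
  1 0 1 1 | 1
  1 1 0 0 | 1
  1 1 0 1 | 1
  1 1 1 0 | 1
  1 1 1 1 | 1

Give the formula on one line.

(((b & d) | (b & ((~d & (~b | a)) & ~c))) | (d | c))

  (b & d) = 0000010100000101
  ~d = 1010101010101010
  ~b = 1111000011110000
  (~b | a) = 1111000011111111
  (~d & (~b | a)) = 1010000010101010
  ~c = 1100110011001100
  ((~d & (~b | a)) & ~c) = 1000000010001000
  (b & ((~d & (~b | a)) & ~c)) = 0000000000001000
  ((b & d) | (b & ((~d & (~b | a)) & ~c))) = 0000010100001101
  (d | c) = 0111011101110111
  (((b & d) | (b & ((~d & (~b | a)) & ~c))) | (d | c)) = 0111011101111111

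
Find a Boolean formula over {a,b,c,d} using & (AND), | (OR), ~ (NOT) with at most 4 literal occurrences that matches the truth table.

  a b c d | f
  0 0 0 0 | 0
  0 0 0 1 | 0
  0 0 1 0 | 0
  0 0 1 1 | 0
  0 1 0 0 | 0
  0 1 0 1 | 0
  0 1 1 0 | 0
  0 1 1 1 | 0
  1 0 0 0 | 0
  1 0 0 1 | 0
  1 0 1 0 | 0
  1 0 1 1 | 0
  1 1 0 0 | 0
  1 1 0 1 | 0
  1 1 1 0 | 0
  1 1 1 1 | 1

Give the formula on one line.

  (b & d) = 0000010100000101
  (c & a) = 0000000000110011
  ((b & d) & (c & a)) = 0000000000000001

((b & d) & (c & a))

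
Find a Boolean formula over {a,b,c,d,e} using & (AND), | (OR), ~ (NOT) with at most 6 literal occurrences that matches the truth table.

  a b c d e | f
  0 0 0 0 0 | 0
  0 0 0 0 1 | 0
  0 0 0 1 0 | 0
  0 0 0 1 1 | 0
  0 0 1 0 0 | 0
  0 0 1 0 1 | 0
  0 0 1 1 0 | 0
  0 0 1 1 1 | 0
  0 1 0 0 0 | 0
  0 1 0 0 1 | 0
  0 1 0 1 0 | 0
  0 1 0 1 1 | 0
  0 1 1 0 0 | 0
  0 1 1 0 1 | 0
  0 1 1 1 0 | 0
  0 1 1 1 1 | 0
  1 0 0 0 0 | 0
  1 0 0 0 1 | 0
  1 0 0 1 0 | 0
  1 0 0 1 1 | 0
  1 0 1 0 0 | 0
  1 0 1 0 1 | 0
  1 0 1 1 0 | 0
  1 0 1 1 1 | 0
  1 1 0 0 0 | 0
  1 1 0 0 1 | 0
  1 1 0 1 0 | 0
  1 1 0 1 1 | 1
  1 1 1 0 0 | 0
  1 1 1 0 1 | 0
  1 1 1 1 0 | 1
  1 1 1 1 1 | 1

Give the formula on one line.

  (e | c) = 01011111010111110101111101011111
  (a & d) = 00000000000000000011001100110011
  ((e | c) & (a & d)) = 00000000000000000001001100010011
  (((e | c) & (a & d)) & b) = 00000000000000000000000000010011

(((e | c) & (a & d)) & b)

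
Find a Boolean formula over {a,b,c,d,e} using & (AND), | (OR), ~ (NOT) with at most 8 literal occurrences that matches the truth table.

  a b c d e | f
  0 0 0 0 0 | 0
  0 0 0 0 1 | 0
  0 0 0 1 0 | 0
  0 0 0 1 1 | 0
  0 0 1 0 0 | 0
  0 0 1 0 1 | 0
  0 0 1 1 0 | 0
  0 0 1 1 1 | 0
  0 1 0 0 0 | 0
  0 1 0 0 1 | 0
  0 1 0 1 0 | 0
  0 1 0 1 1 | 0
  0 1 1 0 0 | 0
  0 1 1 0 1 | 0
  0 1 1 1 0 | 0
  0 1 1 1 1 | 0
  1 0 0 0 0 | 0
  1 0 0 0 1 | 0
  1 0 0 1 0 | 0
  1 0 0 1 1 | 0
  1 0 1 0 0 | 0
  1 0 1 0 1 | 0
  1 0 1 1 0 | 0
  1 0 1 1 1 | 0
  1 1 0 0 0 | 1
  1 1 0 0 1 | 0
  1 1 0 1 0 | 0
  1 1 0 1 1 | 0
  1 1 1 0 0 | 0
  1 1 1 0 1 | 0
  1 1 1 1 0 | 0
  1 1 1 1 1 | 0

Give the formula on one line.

(((a & ~c) & ~e) & ((~a | ~d) & b))

  ~c = 11110000111100001111000011110000
  (a & ~c) = 00000000000000001111000011110000
  ~e = 10101010101010101010101010101010
  ((a & ~c) & ~e) = 00000000000000001010000010100000
  ~a = 11111111111111110000000000000000
  ~d = 11001100110011001100110011001100
  (~a | ~d) = 11111111111111111100110011001100
  ((~a | ~d) & b) = 00000000111111110000000011001100
  (((a & ~c) & ~e) & ((~a | ~d) & b)) = 00000000000000000000000010000000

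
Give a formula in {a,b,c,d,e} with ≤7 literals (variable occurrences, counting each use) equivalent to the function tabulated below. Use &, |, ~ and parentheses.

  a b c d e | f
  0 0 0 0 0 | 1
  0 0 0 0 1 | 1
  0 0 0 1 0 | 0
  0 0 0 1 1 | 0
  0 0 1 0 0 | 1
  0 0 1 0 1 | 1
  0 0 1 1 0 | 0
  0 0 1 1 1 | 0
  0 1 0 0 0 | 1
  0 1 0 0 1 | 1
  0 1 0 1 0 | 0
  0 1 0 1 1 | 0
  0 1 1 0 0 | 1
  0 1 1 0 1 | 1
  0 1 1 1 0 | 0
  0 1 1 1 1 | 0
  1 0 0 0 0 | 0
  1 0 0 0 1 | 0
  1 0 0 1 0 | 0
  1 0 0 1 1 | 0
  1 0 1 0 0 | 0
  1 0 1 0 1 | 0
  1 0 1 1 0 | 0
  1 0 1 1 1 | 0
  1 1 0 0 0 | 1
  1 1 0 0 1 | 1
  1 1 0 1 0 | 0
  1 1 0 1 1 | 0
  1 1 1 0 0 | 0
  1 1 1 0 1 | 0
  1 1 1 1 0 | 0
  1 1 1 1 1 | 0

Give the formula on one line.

(((b & ~c) | ~a) & ~d)

  ~c = 11110000111100001111000011110000
  (b & ~c) = 00000000111100000000000011110000
  ~a = 11111111111111110000000000000000
  ((b & ~c) | ~a) = 11111111111111110000000011110000
  ~d = 11001100110011001100110011001100
  (((b & ~c) | ~a) & ~d) = 11001100110011000000000011000000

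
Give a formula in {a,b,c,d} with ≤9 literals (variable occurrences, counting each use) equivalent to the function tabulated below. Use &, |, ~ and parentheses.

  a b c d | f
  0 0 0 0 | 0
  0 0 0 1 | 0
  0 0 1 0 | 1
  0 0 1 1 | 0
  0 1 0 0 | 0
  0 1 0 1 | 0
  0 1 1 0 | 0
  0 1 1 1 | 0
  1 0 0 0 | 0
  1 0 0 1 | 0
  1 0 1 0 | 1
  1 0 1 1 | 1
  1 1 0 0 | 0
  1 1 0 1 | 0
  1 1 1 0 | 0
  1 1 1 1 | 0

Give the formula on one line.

(((a | c) & ~b) & (b | ((~a & ~d) | (a & c))))

  (a | c) = 0011001111111111
  ~b = 1111000011110000
  ((a | c) & ~b) = 0011000011110000
  ~a = 1111111100000000
  ~d = 1010101010101010
  (~a & ~d) = 1010101000000000
  (a & c) = 0000000000110011
  ((~a & ~d) | (a & c)) = 1010101000110011
  (b | ((~a & ~d) | (a & c))) = 1010111100111111
  (((a | c) & ~b) & (b | ((~a & ~d) | (a & c)))) = 0010000000110000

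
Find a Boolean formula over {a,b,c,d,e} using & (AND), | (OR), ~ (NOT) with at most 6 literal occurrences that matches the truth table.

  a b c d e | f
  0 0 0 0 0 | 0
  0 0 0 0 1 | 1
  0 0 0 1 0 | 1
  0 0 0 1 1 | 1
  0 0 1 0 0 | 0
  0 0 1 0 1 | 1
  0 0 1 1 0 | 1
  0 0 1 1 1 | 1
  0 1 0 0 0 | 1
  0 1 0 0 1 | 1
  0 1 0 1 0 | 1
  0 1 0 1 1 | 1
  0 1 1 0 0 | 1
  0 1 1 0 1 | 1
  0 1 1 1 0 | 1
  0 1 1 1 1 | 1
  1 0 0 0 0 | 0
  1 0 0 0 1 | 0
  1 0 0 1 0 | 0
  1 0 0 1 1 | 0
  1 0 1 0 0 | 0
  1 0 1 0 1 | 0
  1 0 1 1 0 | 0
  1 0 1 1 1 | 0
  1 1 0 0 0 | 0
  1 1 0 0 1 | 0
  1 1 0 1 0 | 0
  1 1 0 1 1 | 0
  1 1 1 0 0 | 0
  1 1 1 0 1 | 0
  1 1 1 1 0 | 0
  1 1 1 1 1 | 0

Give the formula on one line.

(~a & ((~d & b) | (e | d)))

  ~a = 11111111111111110000000000000000
  ~d = 11001100110011001100110011001100
  (~d & b) = 00000000110011000000000011001100
  (e | d) = 01110111011101110111011101110111
  ((~d & b) | (e | d)) = 01110111111111110111011111111111
  (~a & ((~d & b) | (e | d))) = 01110111111111110000000000000000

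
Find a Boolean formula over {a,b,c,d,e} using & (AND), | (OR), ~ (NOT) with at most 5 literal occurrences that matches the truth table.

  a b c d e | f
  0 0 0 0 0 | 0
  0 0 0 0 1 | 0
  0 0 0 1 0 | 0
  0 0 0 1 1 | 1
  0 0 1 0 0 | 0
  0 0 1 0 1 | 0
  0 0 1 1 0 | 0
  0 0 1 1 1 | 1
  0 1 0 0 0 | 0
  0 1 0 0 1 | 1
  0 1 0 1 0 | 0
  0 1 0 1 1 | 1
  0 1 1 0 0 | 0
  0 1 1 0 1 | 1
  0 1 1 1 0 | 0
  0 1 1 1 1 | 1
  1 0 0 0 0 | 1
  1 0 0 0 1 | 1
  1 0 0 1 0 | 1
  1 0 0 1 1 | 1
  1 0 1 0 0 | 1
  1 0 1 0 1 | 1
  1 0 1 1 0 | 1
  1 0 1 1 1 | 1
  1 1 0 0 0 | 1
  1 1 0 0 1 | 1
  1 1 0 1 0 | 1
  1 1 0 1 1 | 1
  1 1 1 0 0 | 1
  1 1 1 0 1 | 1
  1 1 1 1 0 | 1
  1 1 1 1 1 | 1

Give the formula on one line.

  (d | b) = 00110011111111110011001111111111
  (e & (d | b)) = 00010001010101010001000101010101
  (a | (e & (d | b))) = 00010001010101011111111111111111

(a | (e & (d | b)))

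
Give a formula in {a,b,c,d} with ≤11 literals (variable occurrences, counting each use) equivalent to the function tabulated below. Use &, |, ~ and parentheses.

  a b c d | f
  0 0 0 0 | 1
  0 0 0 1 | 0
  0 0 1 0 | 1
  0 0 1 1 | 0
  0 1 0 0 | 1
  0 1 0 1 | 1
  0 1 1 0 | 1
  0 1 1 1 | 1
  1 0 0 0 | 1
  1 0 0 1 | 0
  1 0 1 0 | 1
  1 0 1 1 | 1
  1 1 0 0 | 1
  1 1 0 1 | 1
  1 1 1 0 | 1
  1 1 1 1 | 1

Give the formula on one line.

((((~c | (b & (a | d))) | a) & c) | (b | ~d))

  ~c = 1100110011001100
  (a | d) = 0101010111111111
  (b & (a | d)) = 0000010100001111
  (~c | (b & (a | d))) = 1100110111001111
  ((~c | (b & (a | d))) | a) = 1100110111111111
  (((~c | (b & (a | d))) | a) & c) = 0000000100110011
  ~d = 1010101010101010
  (b | ~d) = 1010111110101111
  ((((~c | (b & (a | d))) | a) & c) | (b | ~d)) = 1010111110111111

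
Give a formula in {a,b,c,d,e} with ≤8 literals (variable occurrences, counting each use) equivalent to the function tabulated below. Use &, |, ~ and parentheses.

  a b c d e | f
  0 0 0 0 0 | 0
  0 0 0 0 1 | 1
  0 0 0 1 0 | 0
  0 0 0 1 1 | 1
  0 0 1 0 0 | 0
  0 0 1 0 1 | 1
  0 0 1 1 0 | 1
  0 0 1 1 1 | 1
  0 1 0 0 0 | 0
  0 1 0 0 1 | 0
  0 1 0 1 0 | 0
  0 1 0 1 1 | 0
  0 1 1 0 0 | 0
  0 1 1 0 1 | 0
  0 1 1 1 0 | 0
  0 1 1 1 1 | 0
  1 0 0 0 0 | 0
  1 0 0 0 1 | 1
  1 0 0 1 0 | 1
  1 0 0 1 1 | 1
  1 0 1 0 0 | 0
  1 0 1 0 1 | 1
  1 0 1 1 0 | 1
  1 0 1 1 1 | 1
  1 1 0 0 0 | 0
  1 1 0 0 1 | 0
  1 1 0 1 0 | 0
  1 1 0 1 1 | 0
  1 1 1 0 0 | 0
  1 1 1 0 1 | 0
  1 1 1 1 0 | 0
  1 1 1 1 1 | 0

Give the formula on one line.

  ~b = 11111111000000001111111100000000
  (a | b) = 00000000111111111111111111111111
  ~d = 11001100110011001100110011001100
  (c | ~d) = 11001111110011111100111111001111
  ((a | b) | (c | ~d)) = 11001111111111111111111111111111
  (((a | b) | (c | ~d)) & d) = 00000011001100110011001100110011
  (e | (((a | b) | (c | ~d)) & d)) = 01010111011101110111011101110111
  (~b & (e | (((a | b) | (c | ~d)) & d))) = 01010111000000000111011100000000

(~b & (e | (((a | b) | (c | ~d)) & d)))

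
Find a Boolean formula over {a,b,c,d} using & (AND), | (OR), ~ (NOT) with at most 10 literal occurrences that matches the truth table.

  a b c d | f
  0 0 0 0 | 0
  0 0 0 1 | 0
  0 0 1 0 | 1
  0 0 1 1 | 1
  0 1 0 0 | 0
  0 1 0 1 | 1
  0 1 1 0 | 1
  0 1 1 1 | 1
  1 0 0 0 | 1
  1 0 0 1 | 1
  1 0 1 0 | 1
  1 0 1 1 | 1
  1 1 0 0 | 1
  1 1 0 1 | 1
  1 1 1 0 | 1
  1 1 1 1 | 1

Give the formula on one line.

  (b | c) = 0011111100111111
  (a | c) = 0011001111111111
  ((a | c) | d) = 0111011111111111
  ((b | c) & ((a | c) | d)) = 0011011100111111
  ~b = 1111000011110000
  (a & ~b) = 0000000011110000
  (c | (a & ~b)) = 0011001111110011
  (((b | c) & ((a | c) | d)) | (c | (a & ~b))) = 0011011111111111

(((b | c) & ((a | c) | d)) | (c | (a & ~b)))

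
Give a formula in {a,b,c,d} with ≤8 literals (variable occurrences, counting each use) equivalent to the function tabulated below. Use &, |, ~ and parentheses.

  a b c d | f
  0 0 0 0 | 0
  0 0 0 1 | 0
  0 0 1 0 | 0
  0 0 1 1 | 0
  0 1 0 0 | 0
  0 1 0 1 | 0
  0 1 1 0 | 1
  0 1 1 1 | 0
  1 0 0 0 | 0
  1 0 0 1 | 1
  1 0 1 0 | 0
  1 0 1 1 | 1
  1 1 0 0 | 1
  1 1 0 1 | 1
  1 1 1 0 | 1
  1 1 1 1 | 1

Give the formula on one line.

((d | b) & ((c | a) & (~d | a)))

  (d | b) = 0101111101011111
  (c | a) = 0011001111111111
  ~d = 1010101010101010
  (~d | a) = 1010101011111111
  ((c | a) & (~d | a)) = 0010001011111111
  ((d | b) & ((c | a) & (~d | a))) = 0000001001011111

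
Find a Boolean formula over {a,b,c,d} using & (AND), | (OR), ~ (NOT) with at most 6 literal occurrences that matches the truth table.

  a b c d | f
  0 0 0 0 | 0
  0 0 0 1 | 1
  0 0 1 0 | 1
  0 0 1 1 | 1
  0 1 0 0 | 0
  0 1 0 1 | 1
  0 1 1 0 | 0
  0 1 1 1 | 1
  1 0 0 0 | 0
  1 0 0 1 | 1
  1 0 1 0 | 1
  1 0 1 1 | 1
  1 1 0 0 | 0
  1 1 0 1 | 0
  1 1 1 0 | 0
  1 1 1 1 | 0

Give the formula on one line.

  ~b = 1111000011110000
  (c & ~b) = 0011000000110000
  ((c & ~b) | d) = 0111010101110101
  ~a = 1111111100000000
  (~b | ~a) = 1111111111110000
  (((c & ~b) | d) & (~b | ~a)) = 0111010101110000

(((c & ~b) | d) & (~b | ~a))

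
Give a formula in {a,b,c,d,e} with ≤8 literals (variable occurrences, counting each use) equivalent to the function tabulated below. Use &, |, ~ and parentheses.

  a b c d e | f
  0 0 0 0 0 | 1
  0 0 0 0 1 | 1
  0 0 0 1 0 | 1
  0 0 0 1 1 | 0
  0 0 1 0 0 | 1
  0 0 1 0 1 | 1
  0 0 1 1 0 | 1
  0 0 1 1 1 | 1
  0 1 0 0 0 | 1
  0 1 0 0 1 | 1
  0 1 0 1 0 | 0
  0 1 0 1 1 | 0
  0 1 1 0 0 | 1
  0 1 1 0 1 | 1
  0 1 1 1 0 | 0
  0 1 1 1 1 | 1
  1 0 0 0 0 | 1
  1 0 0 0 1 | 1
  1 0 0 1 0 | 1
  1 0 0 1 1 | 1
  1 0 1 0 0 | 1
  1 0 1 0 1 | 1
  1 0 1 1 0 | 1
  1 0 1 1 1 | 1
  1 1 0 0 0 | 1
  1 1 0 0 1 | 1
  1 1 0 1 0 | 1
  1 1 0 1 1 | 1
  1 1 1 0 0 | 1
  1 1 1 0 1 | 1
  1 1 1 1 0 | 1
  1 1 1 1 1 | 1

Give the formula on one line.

((((c & e) & ~a) | (~d | a)) | (~e & ~b))

  (c & e) = 00000101000001010000010100000101
  ~a = 11111111111111110000000000000000
  ((c & e) & ~a) = 00000101000001010000000000000000
  ~d = 11001100110011001100110011001100
  (~d | a) = 11001100110011001111111111111111
  (((c & e) & ~a) | (~d | a)) = 11001101110011011111111111111111
  ~e = 10101010101010101010101010101010
  ~b = 11111111000000001111111100000000
  (~e & ~b) = 10101010000000001010101000000000
  ((((c & e) & ~a) | (~d | a)) | (~e & ~b)) = 11101111110011011111111111111111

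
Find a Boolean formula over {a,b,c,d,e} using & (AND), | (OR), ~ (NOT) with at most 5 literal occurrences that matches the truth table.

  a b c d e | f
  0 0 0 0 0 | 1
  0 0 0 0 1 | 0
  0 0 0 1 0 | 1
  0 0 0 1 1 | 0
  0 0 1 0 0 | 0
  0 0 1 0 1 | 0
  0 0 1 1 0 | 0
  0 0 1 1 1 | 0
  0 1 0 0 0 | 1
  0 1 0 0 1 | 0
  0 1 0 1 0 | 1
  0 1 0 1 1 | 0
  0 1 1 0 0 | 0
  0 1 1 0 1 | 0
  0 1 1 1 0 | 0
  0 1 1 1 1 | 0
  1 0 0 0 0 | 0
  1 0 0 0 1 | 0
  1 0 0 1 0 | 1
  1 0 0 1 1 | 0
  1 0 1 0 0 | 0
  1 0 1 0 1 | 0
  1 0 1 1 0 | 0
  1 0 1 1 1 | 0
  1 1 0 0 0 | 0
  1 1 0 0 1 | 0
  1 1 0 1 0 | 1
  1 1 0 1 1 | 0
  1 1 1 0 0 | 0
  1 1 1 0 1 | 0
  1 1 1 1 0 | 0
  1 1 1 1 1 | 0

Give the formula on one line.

((~e & (d | ~a)) & (~e & ~c))

  ~e = 10101010101010101010101010101010
  ~a = 11111111111111110000000000000000
  (d | ~a) = 11111111111111110011001100110011
  (~e & (d | ~a)) = 10101010101010100010001000100010
  ~c = 11110000111100001111000011110000
  (~e & ~c) = 10100000101000001010000010100000
  ((~e & (d | ~a)) & (~e & ~c)) = 10100000101000000010000000100000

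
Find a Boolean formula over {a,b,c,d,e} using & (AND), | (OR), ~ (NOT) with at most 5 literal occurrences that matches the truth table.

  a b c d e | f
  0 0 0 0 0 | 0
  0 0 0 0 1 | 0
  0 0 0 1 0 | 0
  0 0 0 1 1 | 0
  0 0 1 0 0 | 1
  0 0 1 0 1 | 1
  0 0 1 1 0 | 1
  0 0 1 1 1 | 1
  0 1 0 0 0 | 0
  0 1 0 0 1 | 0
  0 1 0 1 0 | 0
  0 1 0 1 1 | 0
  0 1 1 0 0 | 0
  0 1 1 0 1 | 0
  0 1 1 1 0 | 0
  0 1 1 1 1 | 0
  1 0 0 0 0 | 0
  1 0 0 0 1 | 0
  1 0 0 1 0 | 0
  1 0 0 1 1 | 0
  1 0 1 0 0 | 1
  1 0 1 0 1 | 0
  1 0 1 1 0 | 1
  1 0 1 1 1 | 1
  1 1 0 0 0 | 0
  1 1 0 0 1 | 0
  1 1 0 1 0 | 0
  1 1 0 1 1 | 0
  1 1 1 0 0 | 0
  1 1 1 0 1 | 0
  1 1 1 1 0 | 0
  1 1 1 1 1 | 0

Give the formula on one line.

(~b & (((~e | ~a) | d) & c))

  ~b = 11111111000000001111111100000000
  ~e = 10101010101010101010101010101010
  ~a = 11111111111111110000000000000000
  (~e | ~a) = 11111111111111111010101010101010
  ((~e | ~a) | d) = 11111111111111111011101110111011
  (((~e | ~a) | d) & c) = 00001111000011110000101100001011
  (~b & (((~e | ~a) | d) & c)) = 00001111000000000000101100000000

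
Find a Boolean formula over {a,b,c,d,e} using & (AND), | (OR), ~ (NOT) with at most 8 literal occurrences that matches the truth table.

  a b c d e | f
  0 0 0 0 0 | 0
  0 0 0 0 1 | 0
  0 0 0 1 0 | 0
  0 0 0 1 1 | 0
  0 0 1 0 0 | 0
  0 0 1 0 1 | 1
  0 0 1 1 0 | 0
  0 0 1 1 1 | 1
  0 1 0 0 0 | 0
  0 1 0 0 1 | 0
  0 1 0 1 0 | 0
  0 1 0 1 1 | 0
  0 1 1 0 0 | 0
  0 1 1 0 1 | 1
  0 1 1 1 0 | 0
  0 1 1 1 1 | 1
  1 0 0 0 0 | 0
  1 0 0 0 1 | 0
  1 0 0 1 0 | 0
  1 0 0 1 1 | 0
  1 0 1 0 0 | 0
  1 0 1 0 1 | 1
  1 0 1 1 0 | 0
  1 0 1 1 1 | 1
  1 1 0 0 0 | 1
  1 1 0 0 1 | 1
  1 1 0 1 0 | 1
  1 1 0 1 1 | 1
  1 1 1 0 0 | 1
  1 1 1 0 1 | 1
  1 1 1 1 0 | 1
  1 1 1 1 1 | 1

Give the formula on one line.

((c & e) | ((~a | b) & a))

  (c & e) = 00000101000001010000010100000101
  ~a = 11111111111111110000000000000000
  (~a | b) = 11111111111111110000000011111111
  ((~a | b) & a) = 00000000000000000000000011111111
  ((c & e) | ((~a | b) & a)) = 00000101000001010000010111111111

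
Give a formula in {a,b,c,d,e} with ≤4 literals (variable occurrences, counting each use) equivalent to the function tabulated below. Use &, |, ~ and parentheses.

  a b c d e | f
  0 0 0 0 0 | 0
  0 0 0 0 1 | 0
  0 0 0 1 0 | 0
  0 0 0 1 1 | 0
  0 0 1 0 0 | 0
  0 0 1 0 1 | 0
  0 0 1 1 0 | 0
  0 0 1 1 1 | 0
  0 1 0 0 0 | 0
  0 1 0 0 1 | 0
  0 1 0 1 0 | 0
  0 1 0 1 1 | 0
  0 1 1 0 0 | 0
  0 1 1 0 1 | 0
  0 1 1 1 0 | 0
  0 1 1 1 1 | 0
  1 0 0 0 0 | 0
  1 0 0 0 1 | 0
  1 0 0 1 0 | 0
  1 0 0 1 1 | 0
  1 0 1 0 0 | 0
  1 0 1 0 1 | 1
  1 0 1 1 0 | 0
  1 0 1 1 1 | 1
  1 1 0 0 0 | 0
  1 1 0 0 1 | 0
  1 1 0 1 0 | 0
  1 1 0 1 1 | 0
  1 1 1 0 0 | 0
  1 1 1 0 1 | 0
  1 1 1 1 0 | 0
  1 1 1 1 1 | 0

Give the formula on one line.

((e & (a & c)) & ~b)

  (a & c) = 00000000000000000000111100001111
  (e & (a & c)) = 00000000000000000000010100000101
  ~b = 11111111000000001111111100000000
  ((e & (a & c)) & ~b) = 00000000000000000000010100000000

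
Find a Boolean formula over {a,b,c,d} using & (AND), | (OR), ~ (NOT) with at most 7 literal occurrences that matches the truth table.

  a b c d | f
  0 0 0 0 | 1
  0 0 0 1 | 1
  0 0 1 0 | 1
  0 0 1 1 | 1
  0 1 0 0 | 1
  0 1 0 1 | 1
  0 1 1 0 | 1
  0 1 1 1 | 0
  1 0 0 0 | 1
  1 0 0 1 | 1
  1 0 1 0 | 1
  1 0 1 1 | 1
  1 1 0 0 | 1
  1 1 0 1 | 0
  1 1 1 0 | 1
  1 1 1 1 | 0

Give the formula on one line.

(~d | (~b | (~c & ~a)))

  ~d = 1010101010101010
  ~b = 1111000011110000
  ~c = 1100110011001100
  ~a = 1111111100000000
  (~c & ~a) = 1100110000000000
  (~b | (~c & ~a)) = 1111110011110000
  (~d | (~b | (~c & ~a))) = 1111111011111010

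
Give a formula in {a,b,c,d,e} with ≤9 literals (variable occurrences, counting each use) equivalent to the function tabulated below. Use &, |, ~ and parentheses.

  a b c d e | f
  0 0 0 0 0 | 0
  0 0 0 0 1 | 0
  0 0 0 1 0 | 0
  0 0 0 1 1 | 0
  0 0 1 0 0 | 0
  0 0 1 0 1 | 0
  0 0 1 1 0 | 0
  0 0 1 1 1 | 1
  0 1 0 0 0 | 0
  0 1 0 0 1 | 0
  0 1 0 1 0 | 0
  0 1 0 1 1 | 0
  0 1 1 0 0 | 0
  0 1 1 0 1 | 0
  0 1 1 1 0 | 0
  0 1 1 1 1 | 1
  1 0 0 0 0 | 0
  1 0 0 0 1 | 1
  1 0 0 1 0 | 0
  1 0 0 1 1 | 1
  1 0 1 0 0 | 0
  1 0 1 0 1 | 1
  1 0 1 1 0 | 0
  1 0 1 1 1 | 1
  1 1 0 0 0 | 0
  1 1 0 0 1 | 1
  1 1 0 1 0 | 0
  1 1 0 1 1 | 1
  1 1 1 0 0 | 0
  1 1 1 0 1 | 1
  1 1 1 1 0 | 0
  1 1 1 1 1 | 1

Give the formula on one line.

  ~e = 10101010101010101010101010101010
  (~e | b) = 10101010111111111010101011111111
  ((~e | b) | a) = 10101010111111111111111111111111
  (a | d) = 00110011001100111111111111111111
  (((~e | b) | a) | (a | d)) = 10111011111111111111111111111111
  (e & (((~e | b) | a) | (a | d))) = 00010001010101010101010101010101
  (c & d) = 00000011000000110000001100000011
  ((c & d) | a) = 00000011000000111111111111111111
  ((e & (((~e | b) | a) | (a | d))) & ((c & d) | a)) = 00000001000000010101010101010101

((e & (((~e | b) | a) | (a | d))) & ((c & d) | a))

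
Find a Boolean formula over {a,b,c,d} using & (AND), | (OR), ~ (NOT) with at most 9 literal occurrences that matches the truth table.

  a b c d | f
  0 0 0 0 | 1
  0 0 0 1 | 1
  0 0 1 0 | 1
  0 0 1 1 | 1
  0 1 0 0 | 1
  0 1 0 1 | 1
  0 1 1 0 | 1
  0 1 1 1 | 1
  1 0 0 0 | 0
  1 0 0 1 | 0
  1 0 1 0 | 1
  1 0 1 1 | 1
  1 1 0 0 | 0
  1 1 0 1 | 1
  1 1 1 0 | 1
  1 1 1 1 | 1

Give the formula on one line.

((((a | ~d) & d) & (c | b)) | (~a | c))

  ~d = 1010101010101010
  (a | ~d) = 1010101011111111
  ((a | ~d) & d) = 0000000001010101
  (c | b) = 0011111100111111
  (((a | ~d) & d) & (c | b)) = 0000000000010101
  ~a = 1111111100000000
  (~a | c) = 1111111100110011
  ((((a | ~d) & d) & (c | b)) | (~a | c)) = 1111111100110111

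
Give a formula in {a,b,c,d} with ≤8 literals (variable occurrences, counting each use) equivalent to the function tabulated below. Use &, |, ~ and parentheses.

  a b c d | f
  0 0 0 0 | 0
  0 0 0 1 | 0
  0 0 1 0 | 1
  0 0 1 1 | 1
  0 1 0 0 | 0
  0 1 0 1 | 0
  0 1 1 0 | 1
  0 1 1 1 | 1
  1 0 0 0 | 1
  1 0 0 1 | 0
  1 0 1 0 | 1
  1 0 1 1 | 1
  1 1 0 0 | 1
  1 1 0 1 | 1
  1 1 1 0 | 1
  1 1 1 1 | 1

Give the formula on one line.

(((c | ((b | ~a) | (a & ~d))) & a) | c)

  ~a = 1111111100000000
  (b | ~a) = 1111111100001111
  ~d = 1010101010101010
  (a & ~d) = 0000000010101010
  ((b | ~a) | (a & ~d)) = 1111111110101111
  (c | ((b | ~a) | (a & ~d))) = 1111111110111111
  ((c | ((b | ~a) | (a & ~d))) & a) = 0000000010111111
  (((c | ((b | ~a) | (a & ~d))) & a) | c) = 0011001110111111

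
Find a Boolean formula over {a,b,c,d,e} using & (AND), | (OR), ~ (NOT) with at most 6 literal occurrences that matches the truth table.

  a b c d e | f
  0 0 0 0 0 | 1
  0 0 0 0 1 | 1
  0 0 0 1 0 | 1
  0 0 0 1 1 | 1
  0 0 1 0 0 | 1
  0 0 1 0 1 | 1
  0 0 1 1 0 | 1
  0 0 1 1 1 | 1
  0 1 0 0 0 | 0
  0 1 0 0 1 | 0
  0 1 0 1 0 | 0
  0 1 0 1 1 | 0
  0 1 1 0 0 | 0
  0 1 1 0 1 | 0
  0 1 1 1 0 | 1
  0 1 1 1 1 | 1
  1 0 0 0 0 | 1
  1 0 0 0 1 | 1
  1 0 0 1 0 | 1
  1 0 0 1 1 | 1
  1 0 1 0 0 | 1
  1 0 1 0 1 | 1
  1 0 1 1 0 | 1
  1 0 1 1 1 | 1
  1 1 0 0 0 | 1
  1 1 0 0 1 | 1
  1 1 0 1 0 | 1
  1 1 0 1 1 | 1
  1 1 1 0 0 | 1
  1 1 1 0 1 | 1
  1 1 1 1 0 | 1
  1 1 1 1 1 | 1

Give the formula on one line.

  (d & c) = 00000011000000110000001100000011
  ~b = 11111111000000001111111100000000
  ((d & c) | ~b) = 11111111000000111111111100000011
  (a | ((d & c) | ~b)) = 11111111000000111111111111111111

(a | ((d & c) | ~b))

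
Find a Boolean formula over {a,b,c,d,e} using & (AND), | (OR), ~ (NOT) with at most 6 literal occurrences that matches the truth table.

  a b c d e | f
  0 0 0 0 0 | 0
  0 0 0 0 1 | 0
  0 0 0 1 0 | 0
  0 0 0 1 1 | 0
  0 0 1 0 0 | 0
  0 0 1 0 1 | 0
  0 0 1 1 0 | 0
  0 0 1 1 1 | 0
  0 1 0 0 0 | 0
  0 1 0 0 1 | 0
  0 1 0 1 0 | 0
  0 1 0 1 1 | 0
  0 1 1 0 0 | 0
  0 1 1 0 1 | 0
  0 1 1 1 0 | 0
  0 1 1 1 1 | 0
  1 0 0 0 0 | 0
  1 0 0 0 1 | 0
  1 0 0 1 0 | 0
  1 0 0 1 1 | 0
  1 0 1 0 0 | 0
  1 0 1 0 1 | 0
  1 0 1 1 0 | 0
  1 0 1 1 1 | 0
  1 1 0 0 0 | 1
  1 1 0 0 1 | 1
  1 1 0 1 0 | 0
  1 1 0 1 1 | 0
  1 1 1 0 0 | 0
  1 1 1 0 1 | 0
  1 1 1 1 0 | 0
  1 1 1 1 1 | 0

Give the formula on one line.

((~d & (b | d)) & (a & ~c))

  ~d = 11001100110011001100110011001100
  (b | d) = 00110011111111110011001111111111
  (~d & (b | d)) = 00000000110011000000000011001100
  ~c = 11110000111100001111000011110000
  (a & ~c) = 00000000000000001111000011110000
  ((~d & (b | d)) & (a & ~c)) = 00000000000000000000000011000000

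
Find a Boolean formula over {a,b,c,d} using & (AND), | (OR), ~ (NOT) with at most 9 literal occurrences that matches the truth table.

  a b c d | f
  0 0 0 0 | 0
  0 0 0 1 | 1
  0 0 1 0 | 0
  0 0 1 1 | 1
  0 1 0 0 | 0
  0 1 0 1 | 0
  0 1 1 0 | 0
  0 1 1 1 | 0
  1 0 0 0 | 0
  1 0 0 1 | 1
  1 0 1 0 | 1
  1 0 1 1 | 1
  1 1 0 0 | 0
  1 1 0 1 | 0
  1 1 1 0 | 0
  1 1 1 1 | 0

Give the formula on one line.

  (a & c) = 0000000000110011
  ~b = 1111000011110000
  (~b | d) = 1111010111110101
  ((a & c) & (~b | d)) = 0000000000110001
  (d | ((a & c) & (~b | d))) = 0101010101110101
  ~d = 1010101010101010
  (~d | ~b) = 1111101011111010
  ((d | ((a & c) & (~b | d))) & (~d | ~b)) = 0101000001110000

((d | ((a & c) & (~b | d))) & (~d | ~b))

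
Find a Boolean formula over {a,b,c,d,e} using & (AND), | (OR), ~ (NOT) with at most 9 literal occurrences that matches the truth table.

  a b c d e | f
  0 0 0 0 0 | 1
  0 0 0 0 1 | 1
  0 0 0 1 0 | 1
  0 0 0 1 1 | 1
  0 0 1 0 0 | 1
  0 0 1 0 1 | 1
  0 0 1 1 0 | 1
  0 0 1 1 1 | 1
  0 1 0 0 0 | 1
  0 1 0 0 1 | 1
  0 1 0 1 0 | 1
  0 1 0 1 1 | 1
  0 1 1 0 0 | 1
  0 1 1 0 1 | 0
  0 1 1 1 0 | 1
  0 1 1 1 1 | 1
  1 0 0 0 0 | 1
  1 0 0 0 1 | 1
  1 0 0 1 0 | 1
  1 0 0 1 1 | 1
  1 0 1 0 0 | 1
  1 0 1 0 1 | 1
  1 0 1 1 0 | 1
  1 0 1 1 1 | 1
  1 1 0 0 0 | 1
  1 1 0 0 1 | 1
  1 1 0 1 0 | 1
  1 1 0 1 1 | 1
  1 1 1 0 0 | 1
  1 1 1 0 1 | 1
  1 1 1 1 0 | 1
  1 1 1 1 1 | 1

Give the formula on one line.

  ~c = 11110000111100001111000011110000
  (~c | d) = 11110011111100111111001111110011
  ((~c | d) | a) = 11110011111100111111111111111111
  ~e = 10101010101010101010101010101010
  (((~c | d) | a) | ~e) = 11111011111110111111111111111111
  (e & (((~c | d) | a) | ~e)) = 01010001010100010101010101010101
  ~b = 11111111000000001111111100000000
  (~e | ~b) = 11111111101010101111111110101010
  ((e & (((~c | d) | a) | ~e)) | (~e | ~b)) = 11111111111110111111111111111111

((e & (((~c | d) | a) | ~e)) | (~e | ~b))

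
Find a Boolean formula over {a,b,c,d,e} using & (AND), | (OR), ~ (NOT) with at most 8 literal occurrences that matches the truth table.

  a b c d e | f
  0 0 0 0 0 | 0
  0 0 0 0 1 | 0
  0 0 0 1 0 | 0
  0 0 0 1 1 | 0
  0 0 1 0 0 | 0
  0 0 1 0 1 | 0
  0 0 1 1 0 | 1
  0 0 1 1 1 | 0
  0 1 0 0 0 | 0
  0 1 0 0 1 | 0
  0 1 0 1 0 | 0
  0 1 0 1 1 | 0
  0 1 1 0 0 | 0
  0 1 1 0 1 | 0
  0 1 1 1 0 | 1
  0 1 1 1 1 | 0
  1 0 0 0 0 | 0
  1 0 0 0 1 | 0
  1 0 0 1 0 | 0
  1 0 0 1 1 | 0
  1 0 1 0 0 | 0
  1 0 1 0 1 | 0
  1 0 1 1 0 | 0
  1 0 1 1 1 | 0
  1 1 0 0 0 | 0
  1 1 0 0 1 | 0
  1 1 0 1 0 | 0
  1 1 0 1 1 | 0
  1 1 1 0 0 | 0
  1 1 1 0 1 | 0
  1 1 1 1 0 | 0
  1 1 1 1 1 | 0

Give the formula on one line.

  ~a = 11111111111111110000000000000000
  ~b = 11111111000000001111111100000000
  (~a | ~b) = 11111111111111111111111100000000
  (b | ~a) = 11111111111111110000000011111111
  ((~a | ~b) & (b | ~a)) = 11111111111111110000000000000000
  ~e = 10101010101010101010101010101010
  (d & ~e) = 00100010001000100010001000100010
  (a | (d & ~e)) = 00100010001000101111111111111111
  ((a | (d & ~e)) & c) = 00000010000000100000111100001111
  (((~a | ~b) & (b | ~a)) & ((a | (d & ~e)) & c)) = 00000010000000100000000000000000

(((~a | ~b) & (b | ~a)) & ((a | (d & ~e)) & c))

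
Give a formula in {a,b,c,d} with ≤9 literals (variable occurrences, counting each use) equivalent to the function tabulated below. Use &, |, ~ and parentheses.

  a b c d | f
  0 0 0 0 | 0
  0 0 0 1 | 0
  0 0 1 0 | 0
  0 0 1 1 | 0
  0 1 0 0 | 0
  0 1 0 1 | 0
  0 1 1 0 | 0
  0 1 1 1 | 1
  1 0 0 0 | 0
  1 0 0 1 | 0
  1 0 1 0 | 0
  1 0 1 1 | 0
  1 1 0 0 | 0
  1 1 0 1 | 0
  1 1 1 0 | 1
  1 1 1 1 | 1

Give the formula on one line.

(((c & (((d & b) | a) | d)) & (~d | b)) & (b | ~c))

  (d & b) = 0000010100000101
  ((d & b) | a) = 0000010111111111
  (((d & b) | a) | d) = 0101010111111111
  (c & (((d & b) | a) | d)) = 0001000100110011
  ~d = 1010101010101010
  (~d | b) = 1010111110101111
  ((c & (((d & b) | a) | d)) & (~d | b)) = 0000000100100011
  ~c = 1100110011001100
  (b | ~c) = 1100111111001111
  (((c & (((d & b) | a) | d)) & (~d | b)) & (b | ~c)) = 0000000100000011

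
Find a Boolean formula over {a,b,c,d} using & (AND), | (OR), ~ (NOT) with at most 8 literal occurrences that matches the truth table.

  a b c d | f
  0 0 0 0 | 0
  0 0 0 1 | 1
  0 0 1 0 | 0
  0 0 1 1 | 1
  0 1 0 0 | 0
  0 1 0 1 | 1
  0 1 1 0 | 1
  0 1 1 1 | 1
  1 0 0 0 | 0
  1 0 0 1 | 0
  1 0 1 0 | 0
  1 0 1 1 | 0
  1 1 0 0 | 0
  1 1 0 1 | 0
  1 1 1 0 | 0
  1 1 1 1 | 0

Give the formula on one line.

(((c & (~a | (~b & c))) & b) | (~a & d))

  ~a = 1111111100000000
  ~b = 1111000011110000
  (~b & c) = 0011000000110000
  (~a | (~b & c)) = 1111111100110000
  (c & (~a | (~b & c))) = 0011001100110000
  ((c & (~a | (~b & c))) & b) = 0000001100000000
  (~a & d) = 0101010100000000
  (((c & (~a | (~b & c))) & b) | (~a & d)) = 0101011100000000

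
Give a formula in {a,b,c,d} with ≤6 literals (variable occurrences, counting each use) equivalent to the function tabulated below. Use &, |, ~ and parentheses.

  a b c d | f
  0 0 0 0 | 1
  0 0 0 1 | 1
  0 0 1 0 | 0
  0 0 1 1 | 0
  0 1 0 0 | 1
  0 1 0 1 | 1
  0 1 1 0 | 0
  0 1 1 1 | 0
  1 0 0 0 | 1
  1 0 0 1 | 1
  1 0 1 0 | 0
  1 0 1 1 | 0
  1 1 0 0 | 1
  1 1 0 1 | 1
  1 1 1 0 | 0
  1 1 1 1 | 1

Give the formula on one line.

((d & ((a | ~c) & b)) | ~c)

  ~c = 1100110011001100
  (a | ~c) = 1100110011111111
  ((a | ~c) & b) = 0000110000001111
  (d & ((a | ~c) & b)) = 0000010000000101
  ((d & ((a | ~c) & b)) | ~c) = 1100110011001101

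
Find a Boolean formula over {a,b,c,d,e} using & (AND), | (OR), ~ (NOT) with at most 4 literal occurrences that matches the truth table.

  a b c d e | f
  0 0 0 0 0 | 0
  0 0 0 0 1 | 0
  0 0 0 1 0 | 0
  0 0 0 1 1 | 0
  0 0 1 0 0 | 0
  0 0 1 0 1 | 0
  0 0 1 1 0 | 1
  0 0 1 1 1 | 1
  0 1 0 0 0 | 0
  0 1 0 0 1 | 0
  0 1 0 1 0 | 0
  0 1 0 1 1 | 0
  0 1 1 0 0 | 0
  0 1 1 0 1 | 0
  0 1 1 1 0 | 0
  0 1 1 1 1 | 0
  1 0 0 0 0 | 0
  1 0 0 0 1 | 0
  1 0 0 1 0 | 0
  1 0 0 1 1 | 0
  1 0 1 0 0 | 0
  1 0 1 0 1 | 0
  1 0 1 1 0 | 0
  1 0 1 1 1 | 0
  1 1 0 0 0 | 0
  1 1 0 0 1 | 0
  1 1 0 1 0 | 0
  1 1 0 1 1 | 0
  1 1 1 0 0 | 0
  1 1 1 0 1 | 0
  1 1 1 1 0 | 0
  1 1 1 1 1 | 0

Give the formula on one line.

(~a & (~b & (c & d)))

  ~a = 11111111111111110000000000000000
  ~b = 11111111000000001111111100000000
  (c & d) = 00000011000000110000001100000011
  (~b & (c & d)) = 00000011000000000000001100000000
  (~a & (~b & (c & d))) = 00000011000000000000000000000000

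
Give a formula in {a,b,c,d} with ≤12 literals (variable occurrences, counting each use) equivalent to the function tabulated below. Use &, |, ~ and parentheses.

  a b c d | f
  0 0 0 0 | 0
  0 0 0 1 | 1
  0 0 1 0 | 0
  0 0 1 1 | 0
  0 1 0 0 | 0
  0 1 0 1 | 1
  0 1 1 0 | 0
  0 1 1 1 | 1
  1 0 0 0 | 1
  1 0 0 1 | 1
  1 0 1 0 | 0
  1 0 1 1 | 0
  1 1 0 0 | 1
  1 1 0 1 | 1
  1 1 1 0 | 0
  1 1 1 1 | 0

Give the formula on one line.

((((a | d) & ((b & d) | ~c)) | (a & d)) & (~c | ~a))

  (a | d) = 0101010111111111
  (b & d) = 0000010100000101
  ~c = 1100110011001100
  ((b & d) | ~c) = 1100110111001101
  ((a | d) & ((b & d) | ~c)) = 0100010111001101
  (a & d) = 0000000001010101
  (((a | d) & ((b & d) | ~c)) | (a & d)) = 0100010111011101
  ~a = 1111111100000000
  (~c | ~a) = 1111111111001100
  ((((a | d) & ((b & d) | ~c)) | (a & d)) & (~c | ~a)) = 0100010111001100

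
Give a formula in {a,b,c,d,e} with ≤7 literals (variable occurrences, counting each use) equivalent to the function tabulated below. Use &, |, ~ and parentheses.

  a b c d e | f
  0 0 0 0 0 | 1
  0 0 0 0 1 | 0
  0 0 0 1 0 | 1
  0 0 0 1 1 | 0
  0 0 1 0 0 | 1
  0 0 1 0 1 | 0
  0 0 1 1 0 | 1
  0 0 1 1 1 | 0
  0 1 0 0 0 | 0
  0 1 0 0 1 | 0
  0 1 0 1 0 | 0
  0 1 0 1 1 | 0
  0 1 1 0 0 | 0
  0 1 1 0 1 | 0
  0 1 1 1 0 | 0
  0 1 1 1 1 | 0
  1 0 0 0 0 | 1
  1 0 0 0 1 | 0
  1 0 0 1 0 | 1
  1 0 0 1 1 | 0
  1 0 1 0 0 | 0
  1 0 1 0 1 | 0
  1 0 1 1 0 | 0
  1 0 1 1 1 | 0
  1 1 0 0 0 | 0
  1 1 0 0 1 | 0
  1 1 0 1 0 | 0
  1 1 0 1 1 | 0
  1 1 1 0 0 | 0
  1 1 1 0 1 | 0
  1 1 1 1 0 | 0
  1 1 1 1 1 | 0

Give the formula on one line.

  ~b = 11111111000000001111111100000000
  ~e = 10101010101010101010101010101010
  ~c = 11110000111100001111000011110000
  ~a = 11111111111111110000000000000000
  (~c | ~a) = 11111111111111111111000011110000
  (~e & (~c | ~a)) = 10101010101010101010000010100000
  (~b & (~e & (~c | ~a))) = 10101010000000001010000000000000

(~b & (~e & (~c | ~a)))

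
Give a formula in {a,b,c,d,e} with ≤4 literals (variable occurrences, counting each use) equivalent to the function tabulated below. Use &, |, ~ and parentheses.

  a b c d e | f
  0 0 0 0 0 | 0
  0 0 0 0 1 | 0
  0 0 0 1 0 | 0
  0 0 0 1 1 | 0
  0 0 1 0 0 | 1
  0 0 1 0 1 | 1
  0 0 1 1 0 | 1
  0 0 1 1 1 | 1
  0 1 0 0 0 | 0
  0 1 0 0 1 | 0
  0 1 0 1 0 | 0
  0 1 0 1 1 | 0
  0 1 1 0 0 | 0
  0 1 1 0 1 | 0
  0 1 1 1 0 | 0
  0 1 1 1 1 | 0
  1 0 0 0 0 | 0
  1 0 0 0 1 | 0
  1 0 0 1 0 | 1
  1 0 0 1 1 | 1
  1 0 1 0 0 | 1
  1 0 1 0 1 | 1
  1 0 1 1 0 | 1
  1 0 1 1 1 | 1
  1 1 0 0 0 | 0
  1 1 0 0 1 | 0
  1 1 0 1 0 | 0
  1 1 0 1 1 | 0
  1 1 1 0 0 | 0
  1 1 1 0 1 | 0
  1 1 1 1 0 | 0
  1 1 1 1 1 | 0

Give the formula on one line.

(((a & d) | c) & ~b)

  (a & d) = 00000000000000000011001100110011
  ((a & d) | c) = 00001111000011110011111100111111
  ~b = 11111111000000001111111100000000
  (((a & d) | c) & ~b) = 00001111000000000011111100000000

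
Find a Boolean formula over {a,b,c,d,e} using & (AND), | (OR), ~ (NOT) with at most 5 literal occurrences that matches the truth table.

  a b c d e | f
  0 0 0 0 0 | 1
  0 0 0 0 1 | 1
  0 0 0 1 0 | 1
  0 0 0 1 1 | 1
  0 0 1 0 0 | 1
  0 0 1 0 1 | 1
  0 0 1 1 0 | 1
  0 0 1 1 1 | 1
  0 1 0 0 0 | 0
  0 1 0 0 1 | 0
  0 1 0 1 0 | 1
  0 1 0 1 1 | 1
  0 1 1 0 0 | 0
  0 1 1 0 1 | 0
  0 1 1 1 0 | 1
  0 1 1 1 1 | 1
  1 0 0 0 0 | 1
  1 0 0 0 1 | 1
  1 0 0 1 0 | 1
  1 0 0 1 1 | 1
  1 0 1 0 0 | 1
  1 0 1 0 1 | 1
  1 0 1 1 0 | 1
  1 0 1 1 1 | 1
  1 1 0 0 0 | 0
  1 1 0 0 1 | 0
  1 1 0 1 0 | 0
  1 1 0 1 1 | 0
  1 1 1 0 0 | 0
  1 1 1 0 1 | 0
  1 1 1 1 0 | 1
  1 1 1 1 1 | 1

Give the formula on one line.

  ~b = 11111111000000001111111100000000
  (~b | d) = 11111111001100111111111100110011
  (c | ~b) = 11111111000011111111111100001111
  ~a = 11111111111111110000000000000000
  ((c | ~b) | ~a) = 11111111111111111111111100001111
  ((~b | d) & ((c | ~b) | ~a)) = 11111111001100111111111100000011

((~b | d) & ((c | ~b) | ~a))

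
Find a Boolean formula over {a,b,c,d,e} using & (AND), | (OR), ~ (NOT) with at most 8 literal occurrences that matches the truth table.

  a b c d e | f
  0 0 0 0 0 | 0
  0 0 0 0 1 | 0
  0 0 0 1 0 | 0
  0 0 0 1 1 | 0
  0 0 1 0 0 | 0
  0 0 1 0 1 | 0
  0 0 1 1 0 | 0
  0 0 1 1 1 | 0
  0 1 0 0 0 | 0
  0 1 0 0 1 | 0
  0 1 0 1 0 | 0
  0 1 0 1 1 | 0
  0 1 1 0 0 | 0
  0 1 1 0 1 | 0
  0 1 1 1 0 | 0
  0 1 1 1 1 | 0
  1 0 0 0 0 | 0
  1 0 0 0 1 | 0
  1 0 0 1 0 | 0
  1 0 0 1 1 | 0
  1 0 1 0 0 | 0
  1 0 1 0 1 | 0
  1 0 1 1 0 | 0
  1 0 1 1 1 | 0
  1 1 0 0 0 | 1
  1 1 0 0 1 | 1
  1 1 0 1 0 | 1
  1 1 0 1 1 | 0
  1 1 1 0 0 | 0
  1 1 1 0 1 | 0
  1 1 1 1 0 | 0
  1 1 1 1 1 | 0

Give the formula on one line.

  ~c = 11110000111100001111000011110000
  (b & ~c) = 00000000111100000000000011110000
  ~d = 11001100110011001100110011001100
  (a & ~d) = 00000000000000001100110011001100
  ~e = 10101010101010101010101010101010
  (a & ~e) = 00000000000000001010101010101010
  ((a & ~d) | (a & ~e)) = 00000000000000001110111011101110
  ((b & ~c) & ((a & ~d) | (a & ~e))) = 00000000000000000000000011100000

((b & ~c) & ((a & ~d) | (a & ~e)))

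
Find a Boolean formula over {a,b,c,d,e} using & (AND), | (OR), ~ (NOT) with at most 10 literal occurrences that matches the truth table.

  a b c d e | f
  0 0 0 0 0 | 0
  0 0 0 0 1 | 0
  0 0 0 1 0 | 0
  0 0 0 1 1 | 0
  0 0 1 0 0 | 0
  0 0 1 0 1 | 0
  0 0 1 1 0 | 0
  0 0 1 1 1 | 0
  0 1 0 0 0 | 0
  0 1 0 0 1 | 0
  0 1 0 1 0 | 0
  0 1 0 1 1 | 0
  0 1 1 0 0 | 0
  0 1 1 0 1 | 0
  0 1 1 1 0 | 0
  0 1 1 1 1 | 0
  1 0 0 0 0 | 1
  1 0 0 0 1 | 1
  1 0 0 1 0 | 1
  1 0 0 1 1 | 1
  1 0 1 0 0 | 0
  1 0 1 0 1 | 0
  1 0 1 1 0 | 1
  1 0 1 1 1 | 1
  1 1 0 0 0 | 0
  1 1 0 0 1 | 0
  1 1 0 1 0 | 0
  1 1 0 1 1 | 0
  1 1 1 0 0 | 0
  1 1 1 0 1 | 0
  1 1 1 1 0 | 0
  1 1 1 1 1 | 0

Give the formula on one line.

  (e & d) = 00010001000100010001000100010001
  ~d = 11001100110011001100110011001100
  (~d | b) = 11001100111111111100110011111111
  ((e & d) & (~d | b)) = 00000000000100010000000000010001
  (a | ((e & d) & (~d | b))) = 00000000000100011111111111111111
  ~b = 11111111000000001111111100000000
  ((a | ((e & d) & (~d | b))) & ~b) = 00000000000000001111111100000000
  ~c = 11110000111100001111000011110000
  (d | ~c) = 11110011111100111111001111110011
  (((a | ((e & d) & (~d | b))) & ~b) & (d | ~c)) = 00000000000000001111001100000000

(((a | ((e & d) & (~d | b))) & ~b) & (d | ~c))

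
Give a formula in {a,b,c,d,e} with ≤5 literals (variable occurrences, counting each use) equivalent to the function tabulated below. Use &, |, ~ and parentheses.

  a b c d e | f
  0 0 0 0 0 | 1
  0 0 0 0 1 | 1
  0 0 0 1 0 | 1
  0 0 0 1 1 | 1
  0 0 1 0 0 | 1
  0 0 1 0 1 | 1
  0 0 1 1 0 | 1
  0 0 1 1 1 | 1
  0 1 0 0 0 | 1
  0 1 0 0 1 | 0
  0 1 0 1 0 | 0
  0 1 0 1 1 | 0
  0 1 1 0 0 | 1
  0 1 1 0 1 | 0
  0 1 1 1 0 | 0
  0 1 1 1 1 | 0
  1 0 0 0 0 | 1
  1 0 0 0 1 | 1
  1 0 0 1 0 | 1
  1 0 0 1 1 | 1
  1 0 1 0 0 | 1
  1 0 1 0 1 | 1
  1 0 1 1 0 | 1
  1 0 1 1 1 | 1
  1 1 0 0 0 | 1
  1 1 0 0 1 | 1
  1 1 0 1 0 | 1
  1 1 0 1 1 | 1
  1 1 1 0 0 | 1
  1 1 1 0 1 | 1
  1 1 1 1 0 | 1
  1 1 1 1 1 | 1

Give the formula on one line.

  ~b = 11111111000000001111111100000000
  ~d = 11001100110011001100110011001100
  ~e = 10101010101010101010101010101010
  (~d & ~e) = 10001000100010001000100010001000
  (~b | (~d & ~e)) = 11111111100010001111111110001000
  (a | (~b | (~d & ~e))) = 11111111100010001111111111111111

(a | (~b | (~d & ~e)))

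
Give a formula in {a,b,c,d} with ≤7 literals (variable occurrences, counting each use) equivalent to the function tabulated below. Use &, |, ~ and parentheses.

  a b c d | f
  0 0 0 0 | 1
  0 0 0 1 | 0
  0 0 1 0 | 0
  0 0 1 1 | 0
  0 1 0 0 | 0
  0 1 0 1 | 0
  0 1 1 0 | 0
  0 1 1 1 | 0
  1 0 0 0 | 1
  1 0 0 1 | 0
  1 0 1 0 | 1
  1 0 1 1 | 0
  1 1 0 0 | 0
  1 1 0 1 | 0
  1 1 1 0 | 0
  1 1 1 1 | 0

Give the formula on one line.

  ~d = 1010101010101010
  (b & c) = 0000001100000011
  (~d | (b & c)) = 1010101110101011
  ~b = 1111000011110000
  (a & ~b) = 0000000011110000
  ~c = 1100110011001100
  ((a & ~b) | ~c) = 1100110011111100
  (~b & ((a & ~b) | ~c)) = 1100000011110000
  ((~d | (b & c)) & (~b & ((a & ~b) | ~c))) = 1000000010100000

((~d | (b & c)) & (~b & ((a & ~b) | ~c)))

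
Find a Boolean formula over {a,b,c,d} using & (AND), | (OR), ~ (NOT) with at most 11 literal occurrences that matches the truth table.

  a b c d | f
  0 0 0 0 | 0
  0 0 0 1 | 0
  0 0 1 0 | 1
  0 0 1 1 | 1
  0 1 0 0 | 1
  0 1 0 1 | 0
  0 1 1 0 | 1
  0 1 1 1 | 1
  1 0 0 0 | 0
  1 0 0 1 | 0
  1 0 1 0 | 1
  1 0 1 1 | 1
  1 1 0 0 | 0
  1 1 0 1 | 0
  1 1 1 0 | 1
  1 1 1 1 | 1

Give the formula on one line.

  ~b = 1111000011110000
  (d | c) = 0111011101110111
  (~b & (d | c)) = 0111000001110000
  ((~b & (d | c)) | d) = 0111010101110101
  (c & ((~b & (d | c)) | d)) = 0011000100110001
  ~d = 1010101010101010
  ~a = 1111111100000000
  (c | ~a) = 1111111100110011
  (~d & (c | ~a)) = 1010101000100010
  ((~d & (c | ~a)) & b) = 0000101000000010
  ((c & ((~b & (d | c)) | d)) | ((~d & (c | ~a)) & b)) = 0011101100110011

((c & ((~b & (d | c)) | d)) | ((~d & (c | ~a)) & b))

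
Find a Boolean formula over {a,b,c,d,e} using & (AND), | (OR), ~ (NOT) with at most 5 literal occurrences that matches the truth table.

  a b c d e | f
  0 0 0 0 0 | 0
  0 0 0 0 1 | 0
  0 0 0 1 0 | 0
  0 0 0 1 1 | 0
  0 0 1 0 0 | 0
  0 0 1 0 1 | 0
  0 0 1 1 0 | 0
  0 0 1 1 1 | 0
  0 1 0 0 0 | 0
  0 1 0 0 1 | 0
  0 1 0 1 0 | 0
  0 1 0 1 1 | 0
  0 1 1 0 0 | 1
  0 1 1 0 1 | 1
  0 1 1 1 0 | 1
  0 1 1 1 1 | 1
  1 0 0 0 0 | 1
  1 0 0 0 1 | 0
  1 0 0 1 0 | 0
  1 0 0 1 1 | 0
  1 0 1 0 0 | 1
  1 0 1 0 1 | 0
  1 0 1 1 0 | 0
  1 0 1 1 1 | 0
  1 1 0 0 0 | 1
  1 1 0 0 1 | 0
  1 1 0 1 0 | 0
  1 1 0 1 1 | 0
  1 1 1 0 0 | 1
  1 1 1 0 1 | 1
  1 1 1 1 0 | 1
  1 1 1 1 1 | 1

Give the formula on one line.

  ~d = 11001100110011001100110011001100
  (~d & a) = 00000000000000001100110011001100
  ~e = 10101010101010101010101010101010
  ((~d & a) & ~e) = 00000000000000001000100010001000
  (b & c) = 00000000000011110000000000001111
  (((~d & a) & ~e) | (b & c)) = 00000000000011111000100010001111

(((~d & a) & ~e) | (b & c))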